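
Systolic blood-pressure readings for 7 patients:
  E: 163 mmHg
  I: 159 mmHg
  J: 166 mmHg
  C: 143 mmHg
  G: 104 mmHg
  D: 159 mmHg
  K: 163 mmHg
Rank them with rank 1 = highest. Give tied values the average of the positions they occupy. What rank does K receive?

Sorted (descending): 166, 163, 163, 159, 159, 143, 104
The 2 values of 163 occupy positions 2–3 → average rank (2+3)/2 = 2.5.
The 2 values of 159 occupy positions 4–5 → average rank (4+5)/2 = 4.5.
K has value 163 mmHg → rank 2.5.

2.5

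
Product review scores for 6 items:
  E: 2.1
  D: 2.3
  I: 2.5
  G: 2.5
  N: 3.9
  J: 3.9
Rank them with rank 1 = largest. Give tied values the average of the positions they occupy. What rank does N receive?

Sorted (descending): 3.9, 3.9, 2.5, 2.5, 2.3, 2.1
The 2 values of 3.9 occupy positions 1–2 → average rank (1+2)/2 = 1.5.
The 2 values of 2.5 occupy positions 3–4 → average rank (3+4)/2 = 3.5.
N has value 3.9 → rank 1.5.

1.5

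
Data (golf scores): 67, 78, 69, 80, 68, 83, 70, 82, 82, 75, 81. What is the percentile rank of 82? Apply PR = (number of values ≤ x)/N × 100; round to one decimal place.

90.9

N = 11.
Strictly below 82: 8. Equal to 82: 2.
PR = 10/11 × 100 = 90.9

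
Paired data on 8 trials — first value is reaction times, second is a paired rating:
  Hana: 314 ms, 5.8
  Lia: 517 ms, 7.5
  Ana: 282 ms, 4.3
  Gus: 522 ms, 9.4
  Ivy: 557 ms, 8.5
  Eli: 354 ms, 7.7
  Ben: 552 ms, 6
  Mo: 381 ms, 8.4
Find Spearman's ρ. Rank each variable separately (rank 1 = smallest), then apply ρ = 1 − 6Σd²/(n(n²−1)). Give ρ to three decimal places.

0.643

Ranks of variable 1: 2, 5, 1, 6, 8, 3, 7, 4
Ranks of variable 2: 2, 4, 1, 8, 7, 5, 3, 6
d = r₁ − r₂: 0, 1, 0, -2, 1, -2, 4, -2
d²: 0, 1, 0, 4, 1, 4, 16, 4; Σd² = 30
ρ = 1 − 6·30/(8·63) = 1 − 180/504 = 0.643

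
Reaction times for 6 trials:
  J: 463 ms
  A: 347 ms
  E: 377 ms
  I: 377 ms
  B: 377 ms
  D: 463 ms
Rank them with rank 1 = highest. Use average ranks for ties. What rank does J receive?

1.5

Sorted (descending): 463, 463, 377, 377, 377, 347
The 2 values of 463 occupy positions 1–2 → average rank (1+2)/2 = 1.5.
The 3 values of 377 occupy positions 3–5 → average rank 4.
J has value 463 ms → rank 1.5.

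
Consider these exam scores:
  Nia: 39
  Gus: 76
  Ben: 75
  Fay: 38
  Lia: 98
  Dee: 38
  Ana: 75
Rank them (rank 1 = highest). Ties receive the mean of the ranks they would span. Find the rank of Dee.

Sorted (descending): 98, 76, 75, 75, 39, 38, 38
The 2 values of 75 occupy positions 3–4 → average rank (3+4)/2 = 3.5.
The 2 values of 38 occupy positions 6–7 → average rank (6+7)/2 = 6.5.
Dee has value 38 → rank 6.5.

6.5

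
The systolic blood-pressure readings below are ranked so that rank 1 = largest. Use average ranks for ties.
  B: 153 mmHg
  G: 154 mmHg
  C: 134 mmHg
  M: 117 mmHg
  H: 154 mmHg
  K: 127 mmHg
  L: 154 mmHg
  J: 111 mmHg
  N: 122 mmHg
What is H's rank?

2

Sorted (descending): 154, 154, 154, 153, 134, 127, 122, 117, 111
The 3 values of 154 occupy positions 1–3 → average rank 2.
H has value 154 mmHg → rank 2.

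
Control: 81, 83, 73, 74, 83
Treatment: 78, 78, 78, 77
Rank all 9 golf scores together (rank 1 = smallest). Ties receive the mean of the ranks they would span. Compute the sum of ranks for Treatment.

Sorted (ascending): 73, 74, 77, 78, 78, 78, 81, 83, 83
The 3 values of 78 occupy positions 4–6 → average rank 5.
The 2 values of 83 occupy positions 8–9 → average rank (8+9)/2 = 8.5.
Treatment values → pooled ranks: 78→5, 78→5, 78→5, 77→3
Rank sum = 5 + 5 + 5 + 3 = 18

18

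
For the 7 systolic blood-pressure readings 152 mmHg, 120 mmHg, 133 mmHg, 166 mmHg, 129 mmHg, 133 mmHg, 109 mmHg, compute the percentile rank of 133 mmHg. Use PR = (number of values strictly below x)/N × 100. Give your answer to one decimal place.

N = 7.
Strictly below 133: 3. Equal to 133: 2.
PR = 3/7 × 100 = 42.9

42.9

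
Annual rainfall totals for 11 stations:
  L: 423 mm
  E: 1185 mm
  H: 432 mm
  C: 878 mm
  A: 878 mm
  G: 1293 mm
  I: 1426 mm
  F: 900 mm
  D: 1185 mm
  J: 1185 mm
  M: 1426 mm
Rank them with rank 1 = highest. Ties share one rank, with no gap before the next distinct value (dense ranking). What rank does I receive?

1

Sorted (descending): 1426, 1426, 1293, 1185, 1185, 1185, 900, 878, 878, 432, 423
The 2 values of 1426 share dense rank 1.
The 3 values of 1185 share dense rank 3.
The 2 values of 878 share dense rank 5.
Remaining distinct values take the next consecutive integers.
I has value 1426 mm → rank 1.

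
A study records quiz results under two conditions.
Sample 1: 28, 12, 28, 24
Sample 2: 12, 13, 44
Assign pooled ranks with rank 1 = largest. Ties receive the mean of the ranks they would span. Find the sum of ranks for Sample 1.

Sorted (descending): 44, 28, 28, 24, 13, 12, 12
The 2 values of 28 occupy positions 2–3 → average rank (2+3)/2 = 2.5.
The 2 values of 12 occupy positions 6–7 → average rank (6+7)/2 = 6.5.
Sample 1 values → pooled ranks: 28→2.5, 12→6.5, 28→2.5, 24→4
Rank sum = 2.5 + 6.5 + 2.5 + 4 = 15.5

15.5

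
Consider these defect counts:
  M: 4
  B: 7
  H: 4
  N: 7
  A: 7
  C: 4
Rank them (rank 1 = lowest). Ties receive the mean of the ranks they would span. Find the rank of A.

Sorted (ascending): 4, 4, 4, 7, 7, 7
The 3 values of 4 occupy positions 1–3 → average rank 2.
The 3 values of 7 occupy positions 4–6 → average rank 5.
A has value 7 → rank 5.

5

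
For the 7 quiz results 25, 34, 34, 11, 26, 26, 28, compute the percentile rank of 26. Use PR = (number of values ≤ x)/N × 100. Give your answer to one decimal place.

57.1

N = 7.
Strictly below 26: 2. Equal to 26: 2.
PR = 4/7 × 100 = 57.1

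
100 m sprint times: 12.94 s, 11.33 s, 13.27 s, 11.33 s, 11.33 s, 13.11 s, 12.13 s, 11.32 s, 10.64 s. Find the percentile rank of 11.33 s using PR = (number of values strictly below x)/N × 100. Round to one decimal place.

22.2

N = 9.
Strictly below 11.33: 2. Equal to 11.33: 3.
PR = 2/9 × 100 = 22.2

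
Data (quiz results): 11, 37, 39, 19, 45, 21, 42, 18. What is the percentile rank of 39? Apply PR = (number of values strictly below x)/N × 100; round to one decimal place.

62.5

N = 8.
Strictly below 39: 5. Equal to 39: 1.
PR = 5/8 × 100 = 62.5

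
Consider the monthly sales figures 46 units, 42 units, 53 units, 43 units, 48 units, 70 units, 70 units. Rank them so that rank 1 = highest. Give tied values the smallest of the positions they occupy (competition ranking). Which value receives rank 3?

53

Sorted (descending): 70, 70, 53, 48, 46, 43, 42
The 2 values of 70 occupy positions 1–2 → each gets rank 1.
Rank 3 → value 53.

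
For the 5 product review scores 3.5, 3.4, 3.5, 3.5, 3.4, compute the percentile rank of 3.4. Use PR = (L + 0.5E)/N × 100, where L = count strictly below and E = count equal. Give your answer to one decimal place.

20.0

N = 5.
Strictly below 3.4: 0. Equal to 3.4: 2.
PR = (0 + 0.5·2)/5 × 100 = 20.0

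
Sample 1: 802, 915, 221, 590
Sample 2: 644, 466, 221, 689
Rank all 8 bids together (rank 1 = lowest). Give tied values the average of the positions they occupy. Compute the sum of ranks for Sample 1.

20.5

Sorted (ascending): 221, 221, 466, 590, 644, 689, 802, 915
The 2 values of 221 occupy positions 1–2 → average rank (1+2)/2 = 1.5.
Sample 1 values → pooled ranks: 802→7, 915→8, 221→1.5, 590→4
Rank sum = 7 + 8 + 1.5 + 4 = 20.5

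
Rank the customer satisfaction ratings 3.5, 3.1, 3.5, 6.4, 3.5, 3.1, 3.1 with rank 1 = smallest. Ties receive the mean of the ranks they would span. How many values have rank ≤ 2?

Sorted (ascending): 3.1, 3.1, 3.1, 3.5, 3.5, 3.5, 6.4
The 3 values of 3.1 occupy positions 1–3 → average rank 2.
The 3 values of 3.5 occupy positions 4–6 → average rank 5.
Ranks ≤ 2: {2, 2, 2} → 3 values.

3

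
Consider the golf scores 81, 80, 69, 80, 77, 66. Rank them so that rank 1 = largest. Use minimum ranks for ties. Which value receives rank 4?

77

Sorted (descending): 81, 80, 80, 77, 69, 66
The 2 values of 80 occupy positions 2–3 → each gets rank 2.
Rank 4 → value 77.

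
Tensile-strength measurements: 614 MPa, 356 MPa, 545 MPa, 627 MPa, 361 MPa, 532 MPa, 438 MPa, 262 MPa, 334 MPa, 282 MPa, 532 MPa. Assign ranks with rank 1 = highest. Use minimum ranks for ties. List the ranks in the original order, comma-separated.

2, 8, 3, 1, 7, 4, 6, 11, 9, 10, 4

Sorted (descending): 627, 614, 545, 532, 532, 438, 361, 356, 334, 282, 262
The 2 values of 532 occupy positions 4–5 → each gets rank 4.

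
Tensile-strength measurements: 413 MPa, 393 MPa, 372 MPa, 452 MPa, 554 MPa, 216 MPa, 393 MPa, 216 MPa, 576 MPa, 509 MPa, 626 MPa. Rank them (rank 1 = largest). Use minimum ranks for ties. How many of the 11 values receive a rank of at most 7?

8

Sorted (descending): 626, 576, 554, 509, 452, 413, 393, 393, 372, 216, 216
The 2 values of 393 occupy positions 7–8 → each gets rank 7.
The 2 values of 216 occupy positions 10–11 → each gets rank 10.
Ranks ≤ 7: {1, 2, 3, 4, 5, 6, 7, 7} → 8 values.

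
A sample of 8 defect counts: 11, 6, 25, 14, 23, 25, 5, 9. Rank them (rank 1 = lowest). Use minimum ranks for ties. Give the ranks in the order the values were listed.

Sorted (ascending): 5, 6, 9, 11, 14, 23, 25, 25
The 2 values of 25 occupy positions 7–8 → each gets rank 7.

4, 2, 7, 5, 6, 7, 1, 3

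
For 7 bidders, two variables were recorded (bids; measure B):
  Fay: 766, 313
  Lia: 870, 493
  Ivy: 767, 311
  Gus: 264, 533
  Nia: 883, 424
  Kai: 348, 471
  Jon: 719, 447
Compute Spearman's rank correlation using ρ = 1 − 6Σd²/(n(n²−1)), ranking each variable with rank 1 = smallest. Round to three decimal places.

Ranks of variable 1: 4, 6, 5, 1, 7, 2, 3
Ranks of variable 2: 2, 6, 1, 7, 3, 5, 4
d = r₁ − r₂: 2, 0, 4, -6, 4, -3, -1
d²: 4, 0, 16, 36, 16, 9, 1; Σd² = 82
ρ = 1 − 6·82/(7·48) = 1 − 492/336 = -0.464

-0.464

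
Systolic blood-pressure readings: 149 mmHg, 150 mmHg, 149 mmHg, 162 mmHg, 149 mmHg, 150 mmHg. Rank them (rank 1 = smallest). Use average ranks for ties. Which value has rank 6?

162

Sorted (ascending): 149, 149, 149, 150, 150, 162
The 3 values of 149 occupy positions 1–3 → average rank 2.
The 2 values of 150 occupy positions 4–5 → average rank (4+5)/2 = 4.5.
Rank 6 → value 162.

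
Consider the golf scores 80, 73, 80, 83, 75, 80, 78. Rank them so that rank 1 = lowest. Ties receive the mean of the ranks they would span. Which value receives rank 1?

73

Sorted (ascending): 73, 75, 78, 80, 80, 80, 83
The 3 values of 80 occupy positions 4–6 → average rank 5.
Rank 1 → value 73.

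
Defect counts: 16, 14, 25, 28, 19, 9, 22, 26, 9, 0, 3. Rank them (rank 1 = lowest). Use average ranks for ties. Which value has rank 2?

Sorted (ascending): 0, 3, 9, 9, 14, 16, 19, 22, 25, 26, 28
The 2 values of 9 occupy positions 3–4 → average rank (3+4)/2 = 3.5.
Rank 2 → value 3.

3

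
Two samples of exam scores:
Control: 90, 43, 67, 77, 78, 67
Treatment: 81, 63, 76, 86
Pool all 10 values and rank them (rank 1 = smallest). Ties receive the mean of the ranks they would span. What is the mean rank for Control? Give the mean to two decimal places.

Sorted (ascending): 43, 63, 67, 67, 76, 77, 78, 81, 86, 90
The 2 values of 67 occupy positions 3–4 → average rank (3+4)/2 = 3.5.
Control values → pooled ranks: 90→10, 43→1, 67→3.5, 77→6, 78→7, 67→3.5
Mean rank = (10 + 1 + 3.5 + 6 + 7 + 3.5) / 6 = 5.17

5.17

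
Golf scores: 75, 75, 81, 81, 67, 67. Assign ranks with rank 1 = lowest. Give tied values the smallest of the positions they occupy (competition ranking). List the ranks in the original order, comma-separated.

3, 3, 5, 5, 1, 1

Sorted (ascending): 67, 67, 75, 75, 81, 81
The 2 values of 67 occupy positions 1–2 → each gets rank 1.
The 2 values of 75 occupy positions 3–4 → each gets rank 3.
The 2 values of 81 occupy positions 5–6 → each gets rank 5.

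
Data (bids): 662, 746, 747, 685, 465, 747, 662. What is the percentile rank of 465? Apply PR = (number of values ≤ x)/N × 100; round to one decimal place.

14.3

N = 7.
Strictly below 465: 0. Equal to 465: 1.
PR = 1/7 × 100 = 14.3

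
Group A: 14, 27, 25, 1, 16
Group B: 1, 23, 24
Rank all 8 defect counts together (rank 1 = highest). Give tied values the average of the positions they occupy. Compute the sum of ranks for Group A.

21.5

Sorted (descending): 27, 25, 24, 23, 16, 14, 1, 1
The 2 values of 1 occupy positions 7–8 → average rank (7+8)/2 = 7.5.
Group A values → pooled ranks: 14→6, 27→1, 25→2, 1→7.5, 16→5
Rank sum = 6 + 1 + 2 + 7.5 + 5 = 21.5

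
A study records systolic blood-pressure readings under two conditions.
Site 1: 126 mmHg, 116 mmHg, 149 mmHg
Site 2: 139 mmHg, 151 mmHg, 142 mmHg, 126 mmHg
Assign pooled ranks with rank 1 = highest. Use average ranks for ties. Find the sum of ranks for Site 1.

Sorted (descending): 151, 149, 142, 139, 126, 126, 116
The 2 values of 126 occupy positions 5–6 → average rank (5+6)/2 = 5.5.
Site 1 values → pooled ranks: 126→5.5, 116→7, 149→2
Rank sum = 5.5 + 7 + 2 = 14.5

14.5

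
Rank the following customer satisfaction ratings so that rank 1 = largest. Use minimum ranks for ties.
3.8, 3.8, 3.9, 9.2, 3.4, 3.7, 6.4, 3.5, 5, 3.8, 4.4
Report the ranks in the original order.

Sorted (descending): 9.2, 6.4, 5, 4.4, 3.9, 3.8, 3.8, 3.8, 3.7, 3.5, 3.4
The 3 values of 3.8 occupy positions 6–8 → each gets rank 6.

6, 6, 5, 1, 11, 9, 2, 10, 3, 6, 4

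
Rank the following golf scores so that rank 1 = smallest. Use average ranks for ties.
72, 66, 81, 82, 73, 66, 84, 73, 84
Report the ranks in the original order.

3, 1.5, 6, 7, 4.5, 1.5, 8.5, 4.5, 8.5

Sorted (ascending): 66, 66, 72, 73, 73, 81, 82, 84, 84
The 2 values of 66 occupy positions 1–2 → average rank (1+2)/2 = 1.5.
The 2 values of 73 occupy positions 4–5 → average rank (4+5)/2 = 4.5.
The 2 values of 84 occupy positions 8–9 → average rank (8+9)/2 = 8.5.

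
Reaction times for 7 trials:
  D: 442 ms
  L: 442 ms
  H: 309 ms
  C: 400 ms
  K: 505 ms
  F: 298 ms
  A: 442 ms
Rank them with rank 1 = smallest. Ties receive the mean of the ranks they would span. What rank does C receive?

3

Sorted (ascending): 298, 309, 400, 442, 442, 442, 505
The 3 values of 442 occupy positions 4–6 → average rank 5.
C has value 400 ms → rank 3.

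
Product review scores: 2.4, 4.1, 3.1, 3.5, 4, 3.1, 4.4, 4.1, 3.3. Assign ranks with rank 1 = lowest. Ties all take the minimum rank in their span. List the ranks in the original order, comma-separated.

1, 7, 2, 5, 6, 2, 9, 7, 4

Sorted (ascending): 2.4, 3.1, 3.1, 3.3, 3.5, 4, 4.1, 4.1, 4.4
The 2 values of 3.1 occupy positions 2–3 → each gets rank 2.
The 2 values of 4.1 occupy positions 7–8 → each gets rank 7.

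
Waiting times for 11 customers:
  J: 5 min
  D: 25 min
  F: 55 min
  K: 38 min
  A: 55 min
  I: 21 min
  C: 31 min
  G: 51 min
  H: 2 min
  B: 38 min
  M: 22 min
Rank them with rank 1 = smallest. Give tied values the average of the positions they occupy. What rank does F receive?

Sorted (ascending): 2, 5, 21, 22, 25, 31, 38, 38, 51, 55, 55
The 2 values of 38 occupy positions 7–8 → average rank (7+8)/2 = 7.5.
The 2 values of 55 occupy positions 10–11 → average rank (10+11)/2 = 10.5.
F has value 55 min → rank 10.5.

10.5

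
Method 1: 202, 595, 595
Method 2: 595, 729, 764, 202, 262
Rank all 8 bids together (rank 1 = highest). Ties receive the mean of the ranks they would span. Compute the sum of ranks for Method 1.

Sorted (descending): 764, 729, 595, 595, 595, 262, 202, 202
The 3 values of 595 occupy positions 3–5 → average rank 4.
The 2 values of 202 occupy positions 7–8 → average rank (7+8)/2 = 7.5.
Method 1 values → pooled ranks: 202→7.5, 595→4, 595→4
Rank sum = 7.5 + 4 + 4 = 15.5

15.5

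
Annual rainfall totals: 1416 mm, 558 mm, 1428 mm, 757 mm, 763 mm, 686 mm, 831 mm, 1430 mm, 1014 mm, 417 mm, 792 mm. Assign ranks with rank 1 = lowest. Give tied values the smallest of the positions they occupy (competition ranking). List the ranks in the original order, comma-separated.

Sorted (ascending): 417, 558, 686, 757, 763, 792, 831, 1014, 1416, 1428, 1430
No ties — each value takes its position as its rank.

9, 2, 10, 4, 5, 3, 7, 11, 8, 1, 6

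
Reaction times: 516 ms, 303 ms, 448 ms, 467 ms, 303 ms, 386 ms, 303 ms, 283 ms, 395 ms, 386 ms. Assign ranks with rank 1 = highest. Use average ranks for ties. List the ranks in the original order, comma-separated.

Sorted (descending): 516, 467, 448, 395, 386, 386, 303, 303, 303, 283
The 2 values of 386 occupy positions 5–6 → average rank (5+6)/2 = 5.5.
The 3 values of 303 occupy positions 7–9 → average rank 8.

1, 8, 3, 2, 8, 5.5, 8, 10, 4, 5.5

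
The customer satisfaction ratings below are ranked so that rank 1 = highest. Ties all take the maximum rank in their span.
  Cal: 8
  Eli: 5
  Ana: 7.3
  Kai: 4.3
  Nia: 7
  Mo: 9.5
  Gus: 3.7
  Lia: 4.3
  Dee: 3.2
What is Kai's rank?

Sorted (descending): 9.5, 8, 7.3, 7, 5, 4.3, 4.3, 3.7, 3.2
The 2 values of 4.3 occupy positions 6–7 → each gets rank 7.
Kai has value 4.3 → rank 7.

7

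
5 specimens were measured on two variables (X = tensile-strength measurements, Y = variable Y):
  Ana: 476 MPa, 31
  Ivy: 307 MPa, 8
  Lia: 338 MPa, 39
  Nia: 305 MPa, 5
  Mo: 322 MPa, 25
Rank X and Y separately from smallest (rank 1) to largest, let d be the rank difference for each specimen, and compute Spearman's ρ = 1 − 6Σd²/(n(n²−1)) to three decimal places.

0.900

Ranks of variable 1: 5, 2, 4, 1, 3
Ranks of variable 2: 4, 2, 5, 1, 3
d = r₁ − r₂: 1, 0, -1, 0, 0
d²: 1, 0, 1, 0, 0; Σd² = 2
ρ = 1 − 6·2/(5·24) = 1 − 12/120 = 0.900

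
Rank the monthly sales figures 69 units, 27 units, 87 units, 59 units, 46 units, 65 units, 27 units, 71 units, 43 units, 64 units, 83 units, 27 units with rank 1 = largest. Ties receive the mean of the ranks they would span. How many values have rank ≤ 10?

9

Sorted (descending): 87, 83, 71, 69, 65, 64, 59, 46, 43, 27, 27, 27
The 3 values of 27 occupy positions 10–12 → average rank 11.
Ranks ≤ 10: {1, 2, 3, 4, 5, 6, 7, 8, 9} → 9 values.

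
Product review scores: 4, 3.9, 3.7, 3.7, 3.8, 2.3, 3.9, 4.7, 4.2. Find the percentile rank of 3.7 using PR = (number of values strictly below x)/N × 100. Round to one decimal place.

11.1

N = 9.
Strictly below 3.7: 1. Equal to 3.7: 2.
PR = 1/9 × 100 = 11.1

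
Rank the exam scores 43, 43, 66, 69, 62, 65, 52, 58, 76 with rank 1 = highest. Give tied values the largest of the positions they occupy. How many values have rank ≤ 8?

Sorted (descending): 76, 69, 66, 65, 62, 58, 52, 43, 43
The 2 values of 43 occupy positions 8–9 → each gets rank 9.
Ranks ≤ 8: {1, 2, 3, 4, 5, 6, 7} → 7 values.

7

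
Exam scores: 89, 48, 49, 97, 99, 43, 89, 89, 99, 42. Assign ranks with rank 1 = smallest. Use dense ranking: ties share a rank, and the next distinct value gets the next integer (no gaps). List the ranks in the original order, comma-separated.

Sorted (ascending): 42, 43, 48, 49, 89, 89, 89, 97, 99, 99
The 3 values of 89 share dense rank 5.
The 2 values of 99 share dense rank 7.
Remaining distinct values take the next consecutive integers.

5, 3, 4, 6, 7, 2, 5, 5, 7, 1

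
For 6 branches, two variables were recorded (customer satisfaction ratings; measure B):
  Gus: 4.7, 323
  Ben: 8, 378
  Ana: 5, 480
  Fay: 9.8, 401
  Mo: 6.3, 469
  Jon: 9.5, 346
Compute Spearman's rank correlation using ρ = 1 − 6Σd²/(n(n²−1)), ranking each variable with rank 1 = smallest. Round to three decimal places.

Ranks of variable 1: 1, 4, 2, 6, 3, 5
Ranks of variable 2: 1, 3, 6, 4, 5, 2
d = r₁ − r₂: 0, 1, -4, 2, -2, 3
d²: 0, 1, 16, 4, 4, 9; Σd² = 34
ρ = 1 − 6·34/(6·35) = 1 − 204/210 = 0.029

0.029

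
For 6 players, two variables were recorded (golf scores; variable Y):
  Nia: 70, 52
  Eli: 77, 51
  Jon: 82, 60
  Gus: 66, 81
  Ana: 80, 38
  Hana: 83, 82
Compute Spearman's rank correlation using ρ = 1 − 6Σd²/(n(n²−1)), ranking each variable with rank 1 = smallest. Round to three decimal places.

Ranks of variable 1: 2, 3, 5, 1, 4, 6
Ranks of variable 2: 3, 2, 4, 5, 1, 6
d = r₁ − r₂: -1, 1, 1, -4, 3, 0
d²: 1, 1, 1, 16, 9, 0; Σd² = 28
ρ = 1 − 6·28/(6·35) = 1 − 168/210 = 0.200

0.200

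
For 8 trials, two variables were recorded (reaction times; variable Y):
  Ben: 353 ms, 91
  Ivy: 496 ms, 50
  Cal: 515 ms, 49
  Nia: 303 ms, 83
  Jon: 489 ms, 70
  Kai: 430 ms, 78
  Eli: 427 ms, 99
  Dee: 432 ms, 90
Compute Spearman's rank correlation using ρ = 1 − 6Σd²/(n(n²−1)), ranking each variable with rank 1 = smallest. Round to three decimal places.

Ranks of variable 1: 2, 7, 8, 1, 6, 4, 3, 5
Ranks of variable 2: 7, 2, 1, 5, 3, 4, 8, 6
d = r₁ − r₂: -5, 5, 7, -4, 3, 0, -5, -1
d²: 25, 25, 49, 16, 9, 0, 25, 1; Σd² = 150
ρ = 1 − 6·150/(8·63) = 1 − 900/504 = -0.786

-0.786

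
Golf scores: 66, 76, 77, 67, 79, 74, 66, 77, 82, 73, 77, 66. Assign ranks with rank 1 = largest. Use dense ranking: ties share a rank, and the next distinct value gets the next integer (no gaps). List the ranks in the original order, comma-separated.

8, 4, 3, 7, 2, 5, 8, 3, 1, 6, 3, 8

Sorted (descending): 82, 79, 77, 77, 77, 76, 74, 73, 67, 66, 66, 66
The 3 values of 77 share dense rank 3.
The 3 values of 66 share dense rank 8.
Remaining distinct values take the next consecutive integers.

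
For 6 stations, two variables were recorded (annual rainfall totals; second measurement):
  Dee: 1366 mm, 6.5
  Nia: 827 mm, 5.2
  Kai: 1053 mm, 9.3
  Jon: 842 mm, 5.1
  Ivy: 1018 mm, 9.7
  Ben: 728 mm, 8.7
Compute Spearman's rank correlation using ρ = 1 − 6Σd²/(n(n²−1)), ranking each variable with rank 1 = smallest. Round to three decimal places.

Ranks of variable 1: 6, 2, 5, 3, 4, 1
Ranks of variable 2: 3, 2, 5, 1, 6, 4
d = r₁ − r₂: 3, 0, 0, 2, -2, -3
d²: 9, 0, 0, 4, 4, 9; Σd² = 26
ρ = 1 − 6·26/(6·35) = 1 − 156/210 = 0.257

0.257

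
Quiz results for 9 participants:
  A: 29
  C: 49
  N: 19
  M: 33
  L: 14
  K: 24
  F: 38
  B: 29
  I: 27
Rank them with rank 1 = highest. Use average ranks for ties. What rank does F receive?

Sorted (descending): 49, 38, 33, 29, 29, 27, 24, 19, 14
The 2 values of 29 occupy positions 4–5 → average rank (4+5)/2 = 4.5.
F has value 38 → rank 2.

2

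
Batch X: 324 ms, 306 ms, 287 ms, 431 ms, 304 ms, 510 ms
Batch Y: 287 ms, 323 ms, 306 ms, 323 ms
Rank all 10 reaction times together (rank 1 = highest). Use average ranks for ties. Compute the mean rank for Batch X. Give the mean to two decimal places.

Sorted (descending): 510, 431, 324, 323, 323, 306, 306, 304, 287, 287
The 2 values of 323 occupy positions 4–5 → average rank (4+5)/2 = 4.5.
The 2 values of 306 occupy positions 6–7 → average rank (6+7)/2 = 6.5.
The 2 values of 287 occupy positions 9–10 → average rank (9+10)/2 = 9.5.
Batch X values → pooled ranks: 324→3, 306→6.5, 287→9.5, 431→2, 304→8, 510→1
Mean rank = (3 + 6.5 + 9.5 + 2 + 8 + 1) / 6 = 5.00

5.00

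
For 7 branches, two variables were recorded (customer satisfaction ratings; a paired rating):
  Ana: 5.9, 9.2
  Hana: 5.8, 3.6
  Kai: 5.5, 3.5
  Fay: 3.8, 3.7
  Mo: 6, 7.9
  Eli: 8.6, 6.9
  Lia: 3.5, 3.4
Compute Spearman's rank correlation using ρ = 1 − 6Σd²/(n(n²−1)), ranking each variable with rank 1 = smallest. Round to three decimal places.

Ranks of variable 1: 5, 4, 3, 2, 6, 7, 1
Ranks of variable 2: 7, 3, 2, 4, 6, 5, 1
d = r₁ − r₂: -2, 1, 1, -2, 0, 2, 0
d²: 4, 1, 1, 4, 0, 4, 0; Σd² = 14
ρ = 1 − 6·14/(7·48) = 1 − 84/336 = 0.750

0.750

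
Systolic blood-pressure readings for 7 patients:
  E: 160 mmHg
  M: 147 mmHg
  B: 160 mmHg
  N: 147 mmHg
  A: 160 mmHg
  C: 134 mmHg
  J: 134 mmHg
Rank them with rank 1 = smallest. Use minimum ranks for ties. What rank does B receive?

5

Sorted (ascending): 134, 134, 147, 147, 160, 160, 160
The 2 values of 134 occupy positions 1–2 → each gets rank 1.
The 2 values of 147 occupy positions 3–4 → each gets rank 3.
The 3 values of 160 occupy positions 5–7 → each gets rank 5.
B has value 160 mmHg → rank 5.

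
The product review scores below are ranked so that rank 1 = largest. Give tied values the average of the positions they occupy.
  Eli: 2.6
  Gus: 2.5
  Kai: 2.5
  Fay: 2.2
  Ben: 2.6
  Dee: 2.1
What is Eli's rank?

Sorted (descending): 2.6, 2.6, 2.5, 2.5, 2.2, 2.1
The 2 values of 2.6 occupy positions 1–2 → average rank (1+2)/2 = 1.5.
The 2 values of 2.5 occupy positions 3–4 → average rank (3+4)/2 = 3.5.
Eli has value 2.6 → rank 1.5.

1.5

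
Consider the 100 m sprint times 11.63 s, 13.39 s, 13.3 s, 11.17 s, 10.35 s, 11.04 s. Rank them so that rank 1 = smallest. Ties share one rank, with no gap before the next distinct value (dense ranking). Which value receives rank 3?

Sorted (ascending): 10.35, 11.04, 11.17, 11.63, 13.3, 13.39
No ties — each value takes its position as its rank.
Rank 3 → value 11.17.

11.17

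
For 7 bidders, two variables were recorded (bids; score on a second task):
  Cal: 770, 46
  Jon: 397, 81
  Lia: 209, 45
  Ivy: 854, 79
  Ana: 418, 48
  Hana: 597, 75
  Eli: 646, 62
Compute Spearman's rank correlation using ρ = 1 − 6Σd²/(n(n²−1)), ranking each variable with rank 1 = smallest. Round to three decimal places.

Ranks of variable 1: 6, 2, 1, 7, 3, 4, 5
Ranks of variable 2: 2, 7, 1, 6, 3, 5, 4
d = r₁ − r₂: 4, -5, 0, 1, 0, -1, 1
d²: 16, 25, 0, 1, 0, 1, 1; Σd² = 44
ρ = 1 − 6·44/(7·48) = 1 − 264/336 = 0.214

0.214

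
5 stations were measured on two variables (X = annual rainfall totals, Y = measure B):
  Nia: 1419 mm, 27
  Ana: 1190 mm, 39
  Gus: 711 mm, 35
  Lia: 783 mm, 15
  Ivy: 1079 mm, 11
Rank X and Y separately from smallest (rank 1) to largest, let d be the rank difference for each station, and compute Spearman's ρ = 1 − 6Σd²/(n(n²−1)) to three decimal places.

Ranks of variable 1: 5, 4, 1, 2, 3
Ranks of variable 2: 3, 5, 4, 2, 1
d = r₁ − r₂: 2, -1, -3, 0, 2
d²: 4, 1, 9, 0, 4; Σd² = 18
ρ = 1 − 6·18/(5·24) = 1 − 108/120 = 0.100

0.100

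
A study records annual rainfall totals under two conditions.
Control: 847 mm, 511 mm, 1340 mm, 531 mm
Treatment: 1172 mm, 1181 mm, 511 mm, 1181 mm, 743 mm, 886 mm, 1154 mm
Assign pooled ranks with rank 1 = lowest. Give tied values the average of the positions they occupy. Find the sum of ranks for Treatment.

45.5

Sorted (ascending): 511, 511, 531, 743, 847, 886, 1154, 1172, 1181, 1181, 1340
The 2 values of 511 occupy positions 1–2 → average rank (1+2)/2 = 1.5.
The 2 values of 1181 occupy positions 9–10 → average rank (9+10)/2 = 9.5.
Treatment values → pooled ranks: 1172→8, 1181→9.5, 511→1.5, 1181→9.5, 743→4, 886→6, 1154→7
Rank sum = 8 + 9.5 + 1.5 + 9.5 + 4 + 6 + 7 = 45.5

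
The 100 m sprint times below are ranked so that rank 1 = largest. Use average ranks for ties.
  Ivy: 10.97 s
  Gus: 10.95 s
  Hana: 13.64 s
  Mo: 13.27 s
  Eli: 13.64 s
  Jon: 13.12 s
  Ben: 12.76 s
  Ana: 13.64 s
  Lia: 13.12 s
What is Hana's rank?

2

Sorted (descending): 13.64, 13.64, 13.64, 13.27, 13.12, 13.12, 12.76, 10.97, 10.95
The 3 values of 13.64 occupy positions 1–3 → average rank 2.
The 2 values of 13.12 occupy positions 5–6 → average rank (5+6)/2 = 5.5.
Hana has value 13.64 s → rank 2.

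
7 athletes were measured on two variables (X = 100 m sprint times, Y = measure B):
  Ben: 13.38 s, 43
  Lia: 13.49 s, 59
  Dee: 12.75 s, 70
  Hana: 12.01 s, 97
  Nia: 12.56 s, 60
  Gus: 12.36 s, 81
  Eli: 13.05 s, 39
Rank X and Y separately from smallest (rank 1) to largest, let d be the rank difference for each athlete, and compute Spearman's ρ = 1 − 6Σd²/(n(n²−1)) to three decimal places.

Ranks of variable 1: 6, 7, 4, 1, 3, 2, 5
Ranks of variable 2: 2, 3, 5, 7, 4, 6, 1
d = r₁ − r₂: 4, 4, -1, -6, -1, -4, 4
d²: 16, 16, 1, 36, 1, 16, 16; Σd² = 102
ρ = 1 − 6·102/(7·48) = 1 − 612/336 = -0.821

-0.821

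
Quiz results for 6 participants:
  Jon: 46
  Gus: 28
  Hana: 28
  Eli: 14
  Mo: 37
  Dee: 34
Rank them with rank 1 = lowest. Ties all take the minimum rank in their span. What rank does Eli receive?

1

Sorted (ascending): 14, 28, 28, 34, 37, 46
The 2 values of 28 occupy positions 2–3 → each gets rank 2.
Eli has value 14 → rank 1.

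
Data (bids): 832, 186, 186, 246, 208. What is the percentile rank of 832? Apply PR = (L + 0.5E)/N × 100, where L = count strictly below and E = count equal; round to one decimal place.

N = 5.
Strictly below 832: 4. Equal to 832: 1.
PR = (4 + 0.5·1)/5 × 100 = 90.0

90.0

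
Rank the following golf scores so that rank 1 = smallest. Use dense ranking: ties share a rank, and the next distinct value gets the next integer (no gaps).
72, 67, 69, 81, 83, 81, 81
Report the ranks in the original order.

3, 1, 2, 4, 5, 4, 4

Sorted (ascending): 67, 69, 72, 81, 81, 81, 83
The 3 values of 81 share dense rank 4.
Remaining distinct values take the next consecutive integers.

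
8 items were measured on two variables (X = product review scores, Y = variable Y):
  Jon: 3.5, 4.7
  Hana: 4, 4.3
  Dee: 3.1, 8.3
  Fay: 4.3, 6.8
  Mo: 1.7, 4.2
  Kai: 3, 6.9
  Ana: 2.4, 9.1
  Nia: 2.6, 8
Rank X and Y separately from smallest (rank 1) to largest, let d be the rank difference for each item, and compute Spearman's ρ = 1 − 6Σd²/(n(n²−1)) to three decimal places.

-0.190

Ranks of variable 1: 6, 7, 5, 8, 1, 4, 2, 3
Ranks of variable 2: 3, 2, 7, 4, 1, 5, 8, 6
d = r₁ − r₂: 3, 5, -2, 4, 0, -1, -6, -3
d²: 9, 25, 4, 16, 0, 1, 36, 9; Σd² = 100
ρ = 1 − 6·100/(8·63) = 1 − 600/504 = -0.190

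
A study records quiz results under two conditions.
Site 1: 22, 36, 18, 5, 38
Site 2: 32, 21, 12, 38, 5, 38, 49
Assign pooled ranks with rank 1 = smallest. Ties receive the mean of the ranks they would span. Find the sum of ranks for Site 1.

Sorted (ascending): 5, 5, 12, 18, 21, 22, 32, 36, 38, 38, 38, 49
The 2 values of 5 occupy positions 1–2 → average rank (1+2)/2 = 1.5.
The 3 values of 38 occupy positions 9–11 → average rank 10.
Site 1 values → pooled ranks: 22→6, 36→8, 18→4, 5→1.5, 38→10
Rank sum = 6 + 8 + 4 + 1.5 + 10 = 29.5

29.5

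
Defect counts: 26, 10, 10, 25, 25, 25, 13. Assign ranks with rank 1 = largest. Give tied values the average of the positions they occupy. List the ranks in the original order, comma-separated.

Sorted (descending): 26, 25, 25, 25, 13, 10, 10
The 3 values of 25 occupy positions 2–4 → average rank 3.
The 2 values of 10 occupy positions 6–7 → average rank (6+7)/2 = 6.5.

1, 6.5, 6.5, 3, 3, 3, 5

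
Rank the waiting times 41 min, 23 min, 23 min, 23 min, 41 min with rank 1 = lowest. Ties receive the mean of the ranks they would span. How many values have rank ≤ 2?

Sorted (ascending): 23, 23, 23, 41, 41
The 3 values of 23 occupy positions 1–3 → average rank 2.
The 2 values of 41 occupy positions 4–5 → average rank (4+5)/2 = 4.5.
Ranks ≤ 2: {2, 2, 2} → 3 values.

3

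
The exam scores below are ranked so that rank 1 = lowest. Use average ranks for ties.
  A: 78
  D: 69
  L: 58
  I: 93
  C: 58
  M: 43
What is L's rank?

2.5

Sorted (ascending): 43, 58, 58, 69, 78, 93
The 2 values of 58 occupy positions 2–3 → average rank (2+3)/2 = 2.5.
L has value 58 → rank 2.5.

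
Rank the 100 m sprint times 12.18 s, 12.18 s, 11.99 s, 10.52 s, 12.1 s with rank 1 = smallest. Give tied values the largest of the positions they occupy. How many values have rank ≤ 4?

Sorted (ascending): 10.52, 11.99, 12.1, 12.18, 12.18
The 2 values of 12.18 occupy positions 4–5 → each gets rank 5.
Ranks ≤ 4: {1, 2, 3} → 3 values.

3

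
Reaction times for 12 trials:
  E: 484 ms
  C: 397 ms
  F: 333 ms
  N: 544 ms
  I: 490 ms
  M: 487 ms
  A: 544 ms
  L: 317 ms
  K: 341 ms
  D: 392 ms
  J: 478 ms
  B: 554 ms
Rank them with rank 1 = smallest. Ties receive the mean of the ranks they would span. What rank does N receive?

Sorted (ascending): 317, 333, 341, 392, 397, 478, 484, 487, 490, 544, 544, 554
The 2 values of 544 occupy positions 10–11 → average rank (10+11)/2 = 10.5.
N has value 544 ms → rank 10.5.

10.5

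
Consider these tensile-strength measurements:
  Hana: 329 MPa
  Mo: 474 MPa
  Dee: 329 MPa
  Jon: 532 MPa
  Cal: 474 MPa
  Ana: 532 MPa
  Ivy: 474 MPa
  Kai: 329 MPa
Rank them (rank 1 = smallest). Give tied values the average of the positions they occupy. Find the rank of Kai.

Sorted (ascending): 329, 329, 329, 474, 474, 474, 532, 532
The 3 values of 329 occupy positions 1–3 → average rank 2.
The 3 values of 474 occupy positions 4–6 → average rank 5.
The 2 values of 532 occupy positions 7–8 → average rank (7+8)/2 = 7.5.
Kai has value 329 MPa → rank 2.

2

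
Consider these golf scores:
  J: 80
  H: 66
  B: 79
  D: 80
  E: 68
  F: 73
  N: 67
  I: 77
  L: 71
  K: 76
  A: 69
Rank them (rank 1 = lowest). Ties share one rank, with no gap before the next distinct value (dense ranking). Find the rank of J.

10

Sorted (ascending): 66, 67, 68, 69, 71, 73, 76, 77, 79, 80, 80
The 2 values of 80 share dense rank 10.
Remaining distinct values take the next consecutive integers.
J has value 80 → rank 10.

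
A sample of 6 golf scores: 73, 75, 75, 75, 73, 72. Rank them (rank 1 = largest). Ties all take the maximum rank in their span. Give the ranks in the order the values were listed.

5, 3, 3, 3, 5, 6

Sorted (descending): 75, 75, 75, 73, 73, 72
The 3 values of 75 occupy positions 1–3 → each gets rank 3.
The 2 values of 73 occupy positions 4–5 → each gets rank 5.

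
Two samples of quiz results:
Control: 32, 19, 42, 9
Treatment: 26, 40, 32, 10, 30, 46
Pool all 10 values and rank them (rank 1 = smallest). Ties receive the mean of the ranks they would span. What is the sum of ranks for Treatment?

Sorted (ascending): 9, 10, 19, 26, 30, 32, 32, 40, 42, 46
The 2 values of 32 occupy positions 6–7 → average rank (6+7)/2 = 6.5.
Treatment values → pooled ranks: 26→4, 40→8, 32→6.5, 10→2, 30→5, 46→10
Rank sum = 4 + 8 + 6.5 + 2 + 5 + 10 = 35.5

35.5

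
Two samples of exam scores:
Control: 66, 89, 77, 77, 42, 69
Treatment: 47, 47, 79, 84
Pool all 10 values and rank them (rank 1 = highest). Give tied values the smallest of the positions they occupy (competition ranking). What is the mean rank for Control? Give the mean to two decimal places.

Sorted (descending): 89, 84, 79, 77, 77, 69, 66, 47, 47, 42
The 2 values of 77 occupy positions 4–5 → each gets rank 4.
The 2 values of 47 occupy positions 8–9 → each gets rank 8.
Control values → pooled ranks: 66→7, 89→1, 77→4, 77→4, 42→10, 69→6
Mean rank = (7 + 1 + 4 + 4 + 10 + 6) / 6 = 5.33

5.33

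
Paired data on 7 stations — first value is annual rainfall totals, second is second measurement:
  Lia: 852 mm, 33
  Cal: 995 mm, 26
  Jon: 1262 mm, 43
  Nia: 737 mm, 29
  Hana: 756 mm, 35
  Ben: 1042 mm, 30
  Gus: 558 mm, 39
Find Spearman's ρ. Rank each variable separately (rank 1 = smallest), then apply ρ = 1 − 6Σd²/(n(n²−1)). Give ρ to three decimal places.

0.036

Ranks of variable 1: 4, 5, 7, 2, 3, 6, 1
Ranks of variable 2: 4, 1, 7, 2, 5, 3, 6
d = r₁ − r₂: 0, 4, 0, 0, -2, 3, -5
d²: 0, 16, 0, 0, 4, 9, 25; Σd² = 54
ρ = 1 − 6·54/(7·48) = 1 − 324/336 = 0.036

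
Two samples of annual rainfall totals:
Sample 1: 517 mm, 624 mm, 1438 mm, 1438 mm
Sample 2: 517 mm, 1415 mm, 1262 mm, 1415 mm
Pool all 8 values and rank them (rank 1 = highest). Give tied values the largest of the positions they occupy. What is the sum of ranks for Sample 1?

18

Sorted (descending): 1438, 1438, 1415, 1415, 1262, 624, 517, 517
The 2 values of 1438 occupy positions 1–2 → each gets rank 2.
The 2 values of 1415 occupy positions 3–4 → each gets rank 4.
The 2 values of 517 occupy positions 7–8 → each gets rank 8.
Sample 1 values → pooled ranks: 517→8, 624→6, 1438→2, 1438→2
Rank sum = 8 + 6 + 2 + 2 = 18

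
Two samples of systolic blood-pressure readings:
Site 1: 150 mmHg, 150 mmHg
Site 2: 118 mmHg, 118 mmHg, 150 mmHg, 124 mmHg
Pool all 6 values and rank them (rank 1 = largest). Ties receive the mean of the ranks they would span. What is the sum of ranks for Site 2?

17

Sorted (descending): 150, 150, 150, 124, 118, 118
The 3 values of 150 occupy positions 1–3 → average rank 2.
The 2 values of 118 occupy positions 5–6 → average rank (5+6)/2 = 5.5.
Site 2 values → pooled ranks: 118→5.5, 118→5.5, 150→2, 124→4
Rank sum = 5.5 + 5.5 + 2 + 4 = 17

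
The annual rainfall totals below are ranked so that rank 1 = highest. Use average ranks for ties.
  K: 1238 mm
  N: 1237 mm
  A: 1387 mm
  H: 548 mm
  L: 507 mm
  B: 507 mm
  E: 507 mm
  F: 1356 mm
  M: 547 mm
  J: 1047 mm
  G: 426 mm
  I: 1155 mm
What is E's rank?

10

Sorted (descending): 1387, 1356, 1238, 1237, 1155, 1047, 548, 547, 507, 507, 507, 426
The 3 values of 507 occupy positions 9–11 → average rank 10.
E has value 507 mm → rank 10.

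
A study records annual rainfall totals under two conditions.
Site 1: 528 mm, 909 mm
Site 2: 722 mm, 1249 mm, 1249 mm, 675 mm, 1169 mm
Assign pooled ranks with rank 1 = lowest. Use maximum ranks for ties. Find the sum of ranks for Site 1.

Sorted (ascending): 528, 675, 722, 909, 1169, 1249, 1249
The 2 values of 1249 occupy positions 6–7 → each gets rank 7.
Site 1 values → pooled ranks: 528→1, 909→4
Rank sum = 1 + 4 = 5

5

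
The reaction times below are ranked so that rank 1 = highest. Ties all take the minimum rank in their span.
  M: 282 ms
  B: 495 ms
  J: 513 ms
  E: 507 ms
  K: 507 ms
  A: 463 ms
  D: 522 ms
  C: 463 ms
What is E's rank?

3

Sorted (descending): 522, 513, 507, 507, 495, 463, 463, 282
The 2 values of 507 occupy positions 3–4 → each gets rank 3.
The 2 values of 463 occupy positions 6–7 → each gets rank 6.
E has value 507 ms → rank 3.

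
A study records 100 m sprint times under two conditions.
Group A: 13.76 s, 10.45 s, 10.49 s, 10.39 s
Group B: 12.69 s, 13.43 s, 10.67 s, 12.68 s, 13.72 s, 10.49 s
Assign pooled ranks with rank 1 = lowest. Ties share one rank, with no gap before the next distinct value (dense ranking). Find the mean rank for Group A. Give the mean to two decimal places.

Sorted (ascending): 10.39, 10.45, 10.49, 10.49, 10.67, 12.68, 12.69, 13.43, 13.72, 13.76
The 2 values of 10.49 share dense rank 3.
Remaining distinct values take the next consecutive integers.
Group A values → pooled ranks: 13.76→9, 10.45→2, 10.49→3, 10.39→1
Mean rank = (9 + 2 + 3 + 1) / 4 = 3.75

3.75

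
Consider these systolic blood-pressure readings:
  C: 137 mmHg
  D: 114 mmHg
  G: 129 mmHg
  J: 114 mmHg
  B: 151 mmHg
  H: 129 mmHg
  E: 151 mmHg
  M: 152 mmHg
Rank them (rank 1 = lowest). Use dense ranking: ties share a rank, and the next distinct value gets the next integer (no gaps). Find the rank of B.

4

Sorted (ascending): 114, 114, 129, 129, 137, 151, 151, 152
The 2 values of 114 share dense rank 1.
The 2 values of 129 share dense rank 2.
The 2 values of 151 share dense rank 4.
Remaining distinct values take the next consecutive integers.
B has value 151 mmHg → rank 4.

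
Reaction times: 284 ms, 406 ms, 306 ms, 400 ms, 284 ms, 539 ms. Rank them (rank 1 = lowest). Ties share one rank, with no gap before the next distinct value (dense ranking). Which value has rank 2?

306

Sorted (ascending): 284, 284, 306, 400, 406, 539
The 2 values of 284 share dense rank 1.
Remaining distinct values take the next consecutive integers.
Rank 2 → value 306.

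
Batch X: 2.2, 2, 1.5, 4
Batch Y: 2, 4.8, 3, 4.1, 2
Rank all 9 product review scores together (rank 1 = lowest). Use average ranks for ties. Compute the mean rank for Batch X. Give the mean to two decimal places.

Sorted (ascending): 1.5, 2, 2, 2, 2.2, 3, 4, 4.1, 4.8
The 3 values of 2 occupy positions 2–4 → average rank 3.
Batch X values → pooled ranks: 2.2→5, 2→3, 1.5→1, 4→7
Mean rank = (5 + 3 + 1 + 7) / 4 = 4.00

4.00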